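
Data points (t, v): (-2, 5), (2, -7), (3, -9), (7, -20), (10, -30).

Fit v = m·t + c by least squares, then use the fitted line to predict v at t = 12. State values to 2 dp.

The normal system XᵀX·[m, c]ᵀ = Xᵀv is [[166, 20]; [20, 5]]·[m, c]ᵀ = [-491, -61]ᵀ.
det = 166·5 − 20² = 430.
m = ((-491)·5 − 20·(-61))/430 = -247/86; c = (166·(-61) − 20·(-491))/430 = -153/215.
At t = 12: v̂ = (-247/86)·(12) + (-153/215)·(1) = -7563/215.

v̂ = -35.18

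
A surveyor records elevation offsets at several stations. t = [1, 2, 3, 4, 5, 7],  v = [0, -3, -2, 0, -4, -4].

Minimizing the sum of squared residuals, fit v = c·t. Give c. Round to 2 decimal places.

c = -0.58

The normal equations are: 104·c = -60.
(Σt·t = 104, Σt·v = -60.)
Hence c = -60 / 104 ≈ -0.576923.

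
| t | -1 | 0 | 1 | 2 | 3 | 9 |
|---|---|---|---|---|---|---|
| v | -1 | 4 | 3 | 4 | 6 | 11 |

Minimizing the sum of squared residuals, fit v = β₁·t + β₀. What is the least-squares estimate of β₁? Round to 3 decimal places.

β₁ = 1.042

XᵀX·[β₁, β₀]ᵀ = Xᵀv reads: 96·β₁ + 14·β₀ = 129;  14·β₁ + 6·β₀ = 27.
Δ = 96·6 − 14² = 380.
β₁ = (129·6 − 14·27)/380 = 99/95; β₀ = (96·27 − 14·129)/380 = 393/190.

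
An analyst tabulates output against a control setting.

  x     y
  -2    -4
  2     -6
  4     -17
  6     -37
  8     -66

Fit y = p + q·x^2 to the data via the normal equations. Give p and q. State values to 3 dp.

p = -0.827, q = -1.015

Forming AᵀA = [[5, 124]; [124, 5680]] and Aᵀy = [-130, -5868]ᵀ gives AᵀA·[p, q]ᵀ = Aᵀy.
det = 5·5680 − 124² = 13024.
p = ((-130)·5680 − 124·(-5868))/13024 = -673/814; q = (5·(-5868) − 124·(-130))/13024 = -3305/3256.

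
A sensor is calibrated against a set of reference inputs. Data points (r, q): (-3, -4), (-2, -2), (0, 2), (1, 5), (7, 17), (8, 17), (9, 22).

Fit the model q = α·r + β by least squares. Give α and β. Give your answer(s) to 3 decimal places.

Entries of AᵀA: Σr·r = 208, Σr = 20, Σ1 = 7.
For Aᵀq: Σr·q = 474, Σq = 57.
AᵀA·[α, β]ᵀ = Aᵀq becomes [[208, 20]; [20, 7]]·[α, β]ᵀ = [474, 57]ᵀ.
Eliminating β: 7·(row 1) − 20·(row 2) gives 1056·α = 7·474 − 20·57 = 2178, so α = 33/16.
Then β = (57 − 20·(33/16))/7 = 9/4.

α = 2.063, β = 2.250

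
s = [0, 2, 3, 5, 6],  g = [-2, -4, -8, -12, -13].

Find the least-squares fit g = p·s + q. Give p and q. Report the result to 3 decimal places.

p = -1.982, q = -1.456

The normal system AᵀA·[p, q]ᵀ = Aᵀg is [[74, 16]; [16, 5]]·[p, q]ᵀ = [-170, -39]ᵀ.
det = 74·5 − 16² = 114.
p = ((-170)·5 − 16·(-39))/114 = -113/57; q = (74·(-39) − 16·(-170))/114 = -83/57.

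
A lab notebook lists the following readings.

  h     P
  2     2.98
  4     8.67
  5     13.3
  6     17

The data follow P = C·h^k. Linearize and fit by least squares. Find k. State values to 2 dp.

k = 1.60

Let Y = ln P. Fitting Y = k·ln h + ln C by least squares:
Over the data: Σln h = 5.4806, Σ(ln h)² = 8.2030, Σln P = 8.6728, Σln h·ln P = 12.9924.
Normal system: [[8.2030, 5.4806]; [5.4806, 4]]·[k, ln C]ᵀ = [12.9924, 8.6728]ᵀ.
Solving (det = 2.7744): k = 1.59929, ln C = -0.02309.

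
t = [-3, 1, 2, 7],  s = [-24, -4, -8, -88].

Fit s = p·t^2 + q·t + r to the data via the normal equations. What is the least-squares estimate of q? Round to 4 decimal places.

From the data, Σt^2·t^2 = 2499, Σt^2·t = 325, Σt^2 = 63, Σt·t = 63, Σt = 7, Σ1 = 4.
Right-hand side: Σt^2·s = -4564, Σt·s = -564, Σs = -124.
AᵀA·[p, q, r]ᵀ = Aᵀs becomes [[2499, 325, 63]; [325, 63, 7]; [63, 7, 4]]·[p, q, r]ᵀ = [-4564, -564, -124]ᵀ.
Inverting the 3×3 Gram matrix, [p, q, r]ᵀ = [-5799/3035, 3787/3035, -9378/3035]ᵀ.

q = 1.2478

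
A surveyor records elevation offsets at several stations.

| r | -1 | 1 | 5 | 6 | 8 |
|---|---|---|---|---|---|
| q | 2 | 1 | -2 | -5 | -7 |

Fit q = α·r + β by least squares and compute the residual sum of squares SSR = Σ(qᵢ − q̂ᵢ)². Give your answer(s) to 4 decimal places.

SSR = 3.1971

The normal equations are: 127·α + 19·β = -97;  19·α + 5·β = -11.
(Σr·r = 127, Σr = 19, Σ1 = 5, Σr·q = -97, Σq = -11.)
Determinant 127·5 − 19² = 274.
α = ((-97)·5 − 19·(-11))/274 = -138/137; β = (127·(-11) − 19·(-97))/274 = 223/137.
Residuals: -87/137, 52/137, 193/137, -80/137, -78/137; SSR = 438/137.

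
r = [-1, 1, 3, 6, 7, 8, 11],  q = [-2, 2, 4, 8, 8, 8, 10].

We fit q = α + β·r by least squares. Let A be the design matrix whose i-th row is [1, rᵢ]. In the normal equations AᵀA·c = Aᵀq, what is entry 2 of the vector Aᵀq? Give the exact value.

294

Entry 2 ↔ basis r, so (Aᵀq)_{2} = Σᵢ (r)·qᵢ = (-1)·(-2) + (1)·(2) + (3)·(4) + (6)·(8) + (7)·(8) + (8)·(8) + (11)·(10) = 294.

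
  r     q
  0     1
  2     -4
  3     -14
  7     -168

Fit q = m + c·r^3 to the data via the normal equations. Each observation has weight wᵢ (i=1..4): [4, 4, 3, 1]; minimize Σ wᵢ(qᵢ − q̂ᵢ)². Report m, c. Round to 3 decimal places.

m = 0.155, c = -0.491

Normal-equation sums: Σwᵢ·1 = 12, Σwᵢ·r^3 = 456, Σwᵢ·r^3·r^3 = 120092.
And Σwᵢ·q = -222, Σwᵢ·r^3·q = -58886.
So XᵀWX·[m, c]ᵀ = XᵀWq: [[12, 456]; [456, 120092]]·[m, c]ᵀ = [-222, -58886]ᵀ.
Eliminating c: 120092·(row 1) − 456·(row 2) gives 1233168·m = 120092·(-222) − 456·(-58886) = 191592, so m = 7983/51382.
Then c = ((-58886) − 456·(7983/51382))/120092 = -25225/51382.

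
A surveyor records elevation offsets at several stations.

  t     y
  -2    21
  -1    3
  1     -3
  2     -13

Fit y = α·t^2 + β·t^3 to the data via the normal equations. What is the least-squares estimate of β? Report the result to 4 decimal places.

Setting ∂/∂α … = 0 gives: 34·α + 0·β = 32;  0·α + 130·β = -278.
(Σt^2·t^2 = 34, Σt^2·t^3 = 0, Σt^3·t^3 = 130, Σt^2·y = 32, Σt^3·y = -278.)
Δ = 34·130 − 0² = 4420.
α = (32·130 − 0·(-278))/4420 = 16/17; β = (34·(-278) − 0·32)/4420 = -139/65.

β = -2.1385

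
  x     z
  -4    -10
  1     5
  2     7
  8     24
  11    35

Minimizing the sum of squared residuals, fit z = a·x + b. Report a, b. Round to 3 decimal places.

a = 2.949, b = 1.584

With design matrix M, MᵀM = [[206, 18]; [18, 5]] and Mᵀz = [636, 61]ᵀ.
det = 206·5 − 18² = 706.
a = (636·5 − 18·61)/706 = 1041/353; b = (206·61 − 18·636)/706 = 559/353.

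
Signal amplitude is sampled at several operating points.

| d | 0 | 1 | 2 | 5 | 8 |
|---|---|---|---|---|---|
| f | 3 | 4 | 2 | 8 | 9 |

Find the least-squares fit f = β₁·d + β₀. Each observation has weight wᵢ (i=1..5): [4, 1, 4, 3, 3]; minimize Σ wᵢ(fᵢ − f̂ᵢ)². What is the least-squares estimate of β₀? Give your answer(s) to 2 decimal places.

β₀ = 2.15

With design matrix X, XᵀWX = [[284, 48]; [48, 15]] and XᵀWf = [356, 75]ᵀ.
Determinant 284·15 − 48² = 1956.
β₁ = (356·15 − 48·75)/1956 = 145/163; β₀ = (284·75 − 48·356)/1956 = 351/163.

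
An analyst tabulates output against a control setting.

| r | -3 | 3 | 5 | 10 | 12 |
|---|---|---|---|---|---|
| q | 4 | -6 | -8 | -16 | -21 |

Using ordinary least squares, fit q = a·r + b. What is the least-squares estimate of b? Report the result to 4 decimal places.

Setting ∂/∂a … = 0 gives: 287·a + 27·b = -482;  27·a + 5·b = -47.
Eliminating b: 5·(row 1) − 27·(row 2) gives 706·a = 5·(-482) − 27·(-47) = -1141, so a = -1141/706.
Then b = ((-47) − 27·(-1141/706))/5 = -475/706.

b = -0.6728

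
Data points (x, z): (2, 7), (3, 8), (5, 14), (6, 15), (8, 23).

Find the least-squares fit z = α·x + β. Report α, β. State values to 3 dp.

AᵀA·[α, β]ᵀ = Aᵀz reads: 138·α + 24·β = 382;  24·α + 5·β = 67.
Eliminating β: 5·(row 1) − 24·(row 2) gives 114·α = 5·382 − 24·67 = 302, so α = 151/57.
Then β = (67 − 24·(151/57))/5 = 13/19.

α = 2.649, β = 0.684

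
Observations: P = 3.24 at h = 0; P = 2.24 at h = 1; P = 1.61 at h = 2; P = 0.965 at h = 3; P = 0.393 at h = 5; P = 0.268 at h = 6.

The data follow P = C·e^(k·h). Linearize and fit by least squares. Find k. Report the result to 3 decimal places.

Taking logs, ln P = k·h + ln C, so regress ln P on h.
Σh = 17.0000, Σ(h)² = 75.0000, Σln P = 0.1719, Σh·ln P = -10.9183.
Equations: 75.0000·k + 17.0000·ln C = -10.9183;  17.0000·k + 6·ln C = 0.1719.
Solving (det = 161.0000): k = -0.42505, ln C = 1.23296.

k = -0.425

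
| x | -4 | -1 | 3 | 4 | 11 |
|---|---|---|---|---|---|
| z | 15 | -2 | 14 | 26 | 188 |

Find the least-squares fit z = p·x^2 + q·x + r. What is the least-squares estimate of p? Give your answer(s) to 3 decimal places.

p = 1.454

From the data, Σx^2·x^2 = 15235, Σx^2·x = 1357, Σx^2 = 163, Σx·x = 163, Σx = 13, Σ1 = 5.
Moment sums: Σx^2·z = 23528, Σx·z = 2156, Σz = 241.
Solving the 3×3 system (Gaussian elimination) gives p = 124481/85616, q = 114361/85616, r = -28591/10702.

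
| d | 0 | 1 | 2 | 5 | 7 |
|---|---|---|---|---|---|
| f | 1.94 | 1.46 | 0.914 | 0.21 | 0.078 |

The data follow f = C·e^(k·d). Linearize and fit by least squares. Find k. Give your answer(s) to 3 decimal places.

Taking logs, ln f = k·d + ln C, so regress ln f on d.
XᵀX = [[79.0000, 15.0000]; [15.0000, 5]], rhs = [-25.4620, -3.1605]ᵀ  (here Σd = 15.0000, Σ(d)² = 79.0000, Σln f = -3.1605, Σd·ln f = -25.4620).
Δ = 79.0000·5 − (15.0000)² = 170.0000; k = (-25.4620·5 − 15.0000·-3.1605)/170.0000 = -0.47001, ln C = (79.0000·-3.1605 − 15.0000·-25.4620)/170.0000 = 0.77794.

k = -0.470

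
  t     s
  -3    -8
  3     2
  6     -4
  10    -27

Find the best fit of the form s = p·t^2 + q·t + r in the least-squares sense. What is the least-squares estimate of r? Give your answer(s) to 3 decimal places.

r = 1.324

With design matrix A, AᵀA = [[11458, 1216, 154]; [1216, 154, 16]; [154, 16, 4]] and Aᵀs = [-2898, -264, -37]ᵀ.
Inverting the 3×3 Gram matrix, [p, q, r]ᵀ = [-4201/9174, 40456/22935, 20249/15290]ᵀ.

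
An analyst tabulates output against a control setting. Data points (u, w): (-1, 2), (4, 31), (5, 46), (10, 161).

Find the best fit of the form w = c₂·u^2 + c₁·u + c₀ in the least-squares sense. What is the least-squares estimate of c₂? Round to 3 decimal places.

c₂ = 1.433

With design matrix A, AᵀA = [[10882, 1188, 142]; [1188, 142, 18]; [142, 18, 4]] and Aᵀw = [17748, 1962, 240]ᵀ.
Row-reducing yields c₂ = 43/30, c₁ = 951/610, c₀ = 769/366.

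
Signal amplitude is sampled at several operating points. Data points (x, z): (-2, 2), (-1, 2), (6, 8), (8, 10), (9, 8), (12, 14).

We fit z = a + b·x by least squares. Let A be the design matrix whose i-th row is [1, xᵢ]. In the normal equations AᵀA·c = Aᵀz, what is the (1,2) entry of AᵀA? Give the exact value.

32

Row 1 ↔ basis 1, column 2 ↔ basis x, so (AᵀA)_{1,2} = Σᵢ x = (1)·(-2) + (1)·(-1) + (1)·(6) + (1)·(8) + (1)·(9) + (1)·(12) = 32.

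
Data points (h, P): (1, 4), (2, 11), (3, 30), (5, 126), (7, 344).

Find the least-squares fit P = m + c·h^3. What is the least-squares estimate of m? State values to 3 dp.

m = 2.845

Forming MᵀM = [[5, 504]; [504, 134068]] and MᵀP = [515, 134644]ᵀ gives MᵀM·[m, c]ᵀ = MᵀP.
Determinant 5·134068 − 504² = 416324.
m = (515·134068 − 504·134644)/416324 = 8003/2813; c = (5·134644 − 504·515)/416324 = 2795/2813.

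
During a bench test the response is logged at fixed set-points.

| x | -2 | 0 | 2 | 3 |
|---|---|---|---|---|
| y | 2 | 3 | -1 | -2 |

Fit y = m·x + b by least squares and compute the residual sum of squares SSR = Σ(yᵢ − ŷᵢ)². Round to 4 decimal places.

SSR = 4.6441

AᵀA·[m, b]ᵀ = Aᵀy reads: 17·m + 3·b = -12;  3·m + 4·b = 2.
(Σx·x = 17, Σx = 3, Σ1 = 4, Σx·y = -12, Σy = 2.)
Δ = 17·4 − 3² = 59.
m = ((-12)·4 − 3·2)/59 = -54/59; b = (17·2 − 3·(-12))/59 = 70/59.
Residuals: -60/59, 107/59, -21/59, -26/59; SSR = 274/59.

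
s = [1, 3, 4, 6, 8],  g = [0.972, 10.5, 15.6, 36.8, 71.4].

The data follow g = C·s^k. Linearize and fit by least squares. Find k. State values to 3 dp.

Taking logs, ln g = k·ln s + ln C, so regress ln g on ln s.
Σln s = 6.3561, Σ(ln s)² = 10.6632, Σln g = 12.9440, Σln s·ln g = 21.7276.
Equations: 10.6632·k + 6.3561·ln C = 21.7276;  6.3561·k + 5·ln C = 12.9440.
Slope k = (n·Σln s·ln g − Σln s·Σln g)/(n·Σ(ln s)² − (Σln s)²) = (5·21.7276 − 6.3561·12.9440)/12.9161 = 2.04121; ln C = (Σln g − k·Σln s)/n = -0.00602.

k = 2.041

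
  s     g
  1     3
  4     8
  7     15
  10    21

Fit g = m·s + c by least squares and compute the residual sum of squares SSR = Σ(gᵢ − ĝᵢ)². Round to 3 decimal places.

Compute the Gram sums: Σs·s = 166, Σs = 22, Σ1 = 4.
For Xᵀg: Σs·g = 350, Σg = 47.
So XᵀX·[m, c]ᵀ = Xᵀg: [[166, 22]; [22, 4]]·[m, c]ᵀ = [350, 47]ᵀ.
Eliminating c: 4·(row 1) − 22·(row 2) gives 180·m = 4·350 − 22·47 = 366, so m = 61/30.
Then c = (47 − 22·(61/30))/4 = 17/30.
Residuals: 2/5, -7/10, 1/5, 1/10; SSR = 7/10.

SSR = 0.700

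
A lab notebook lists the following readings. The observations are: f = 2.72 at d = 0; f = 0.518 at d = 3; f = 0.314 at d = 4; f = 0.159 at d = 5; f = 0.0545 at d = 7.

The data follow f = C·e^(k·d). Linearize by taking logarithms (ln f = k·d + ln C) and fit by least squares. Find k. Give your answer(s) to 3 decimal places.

k = -0.561

Let Y = ln f. Fitting Y = k·d + ln C by least squares:
Over the data: Σd = 19.0000, Σ(d)² = 99.0000, Σln f = -5.5639, Σd·ln f = -36.1679.
Normal system: [[99.0000, 19.0000]; [19.0000, 5]]·[k, ln C]ᵀ = [-36.1679, -5.5639]ᵀ.
Slope k = (n·Σd·ln f − Σd·Σln f)/(n·Σ(d)² − (Σd)²) = (5·-36.1679 − 19.0000·-5.5639)/134.0000 = -0.56064; ln C = (Σln f − k·Σd)/n = 1.01763.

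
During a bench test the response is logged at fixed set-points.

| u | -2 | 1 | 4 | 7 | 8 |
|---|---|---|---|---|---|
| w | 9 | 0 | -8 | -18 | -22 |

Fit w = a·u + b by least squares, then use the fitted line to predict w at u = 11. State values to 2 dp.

Setting ∂/∂a … = 0 gives: 134·a + 18·b = -352;  18·a + 5·b = -39.
Δ = 134·5 − 18² = 346.
a = ((-352)·5 − 18·(-39))/346 = -529/173; b = (134·(-39) − 18·(-352))/346 = 555/173.
At u = 11: ŵ = (-529/173)·(11) + (555/173)·(1) = -5264/173.

ŵ = -30.43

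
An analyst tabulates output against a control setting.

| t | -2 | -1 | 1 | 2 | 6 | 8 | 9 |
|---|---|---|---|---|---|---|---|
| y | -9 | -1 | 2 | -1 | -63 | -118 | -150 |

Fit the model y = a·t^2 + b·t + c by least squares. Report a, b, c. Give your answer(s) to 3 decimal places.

a = -2.080, b = 1.637, c = 2.791

The normal system AᵀA·[a, b, c]ᵀ = Aᵀy is [[11987, 1457, 191]; [1457, 191, 23]; [191, 23, 7]]·[a, b, c]ᵀ = [-22009, -2653, -340]ᵀ.
Solving the 3×3 system (Gaussian elimination) gives a = -228359/109814, b = 179755/109814, c = 153246/54907.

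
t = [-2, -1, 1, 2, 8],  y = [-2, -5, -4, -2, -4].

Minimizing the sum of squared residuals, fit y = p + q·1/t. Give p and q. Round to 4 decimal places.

XᵀX·[p, q]ᵀ = Xᵀy reads: 5·p + (1/8)·q = -17;  (1/8)·p + (161/64)·q = 1/2.
(Σ1 = 5, Σ1/t = 1/8, Σ1/t·1/t = 161/64, Σy = -17, Σ1/t·y = 1/2.)
Determinant 5·(161/64) − (1/8)² = 201/16.
p = ((-17)·(161/64) − (1/8)·(1/2))/(201/16) = -2741/804; q = (5·(1/2) − (1/8)·(-17))/(201/16) = 74/201.

p = -3.4092, q = 0.3682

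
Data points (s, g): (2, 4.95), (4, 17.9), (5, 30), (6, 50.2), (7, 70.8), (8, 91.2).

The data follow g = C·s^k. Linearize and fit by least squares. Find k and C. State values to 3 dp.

k = 2.136, C = 1.047

Let Y = ln g. Fitting Y = k·ln s + ln C by least squares:
Σln s = 9.5060, Σ(ln s)² = 16.3136, Σln g = 20.5743, Σln s·ln g = 35.2723.
Equations: 16.3136·k + 9.5060·ln C = 35.2723;  9.5060·k + 6·ln C = 20.5743.
Solving (det = 7.5177): k = 2.13556, ln C = 0.04562, so C = exp(0.04562) = 1.04668.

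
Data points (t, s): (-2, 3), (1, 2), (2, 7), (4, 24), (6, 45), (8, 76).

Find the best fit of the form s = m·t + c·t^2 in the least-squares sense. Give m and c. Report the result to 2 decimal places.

Compute the Gram sums: Σt·t = 125, Σt·t^2 = 793, Σt^2·t^2 = 5681.
For Mᵀs: Σt·s = 984, Σt^2·s = 6910.
Eliminating c: 5681·(row 1) − 793·(row 2) gives 81276·m = 5681·984 − 793·6910 = 110474, so m = 4249/3126.
Then c = (6910 − 793·(4249/3126))/5681 = 41719/40638.

m = 1.36, c = 1.03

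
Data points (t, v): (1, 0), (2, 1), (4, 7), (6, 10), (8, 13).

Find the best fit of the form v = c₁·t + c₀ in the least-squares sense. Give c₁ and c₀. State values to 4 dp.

From the data, Σt·t = 121, Σt = 21, Σ1 = 5.
Right-hand side: Σt·v = 194, Σv = 31.
AᵀA·[c₁, c₀]ᵀ = Aᵀv becomes [[121, 21]; [21, 5]]·[c₁, c₀]ᵀ = [194, 31]ᵀ.
Determinant 121·5 − 21² = 164.
c₁ = (194·5 − 21·31)/164 = 319/164; c₀ = (121·31 − 21·194)/164 = -323/164.

c₁ = 1.9451, c₀ = -1.9695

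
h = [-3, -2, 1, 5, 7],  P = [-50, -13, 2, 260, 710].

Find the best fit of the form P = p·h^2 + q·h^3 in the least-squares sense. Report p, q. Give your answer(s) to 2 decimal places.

p = 0.43, q = 2.01

With design matrix X, XᵀX = [[3124, 19658]; [19658, 134068]] and XᵀP = [40790, 277486]ᵀ.
Determinant 3124·134068 − 19658² = 32391468.
p = (40790·134068 − 19658·277486)/32391468 = 1151161/2699289; q = (3124·277486 − 19658·40790)/32391468 = 5418037/2699289.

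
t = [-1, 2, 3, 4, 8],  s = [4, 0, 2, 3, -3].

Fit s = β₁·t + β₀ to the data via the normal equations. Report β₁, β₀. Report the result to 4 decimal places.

Normal-equation sums: Σt·t = 94, Σt = 16, Σ1 = 5.
And Σt·s = -10, Σs = 6.
det = 94·5 − 16² = 214.
β₁ = ((-10)·5 − 16·6)/214 = -73/107; β₀ = (94·6 − 16·(-10))/214 = 362/107.

β₁ = -0.6822, β₀ = 3.3832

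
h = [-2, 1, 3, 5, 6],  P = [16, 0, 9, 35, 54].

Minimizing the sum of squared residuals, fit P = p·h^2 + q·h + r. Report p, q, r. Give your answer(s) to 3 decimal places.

Compute the Gram sums: Σh^2·h^2 = 2019, Σh^2·h = 361, Σh^2 = 75, Σh·h = 75, Σh = 13, Σ1 = 5.
Right-hand side: Σh^2·P = 2964, Σh·P = 494, ΣP = 114.
Normal equations: [[2019, 361, 75]; [361, 75, 13]; [75, 13, 5]]·[p, q, r]ᵀ = [2964, 494, 114]ᵀ.
Inverting the 3×3 Gram matrix, [p, q, r]ᵀ = [23579/11596, -39387/11596, 6555/5798]ᵀ.

p = 2.033, q = -3.397, r = 1.131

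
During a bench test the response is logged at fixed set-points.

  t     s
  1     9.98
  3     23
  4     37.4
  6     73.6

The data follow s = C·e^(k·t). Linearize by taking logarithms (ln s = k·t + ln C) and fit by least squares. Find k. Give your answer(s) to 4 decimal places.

k = 0.4029

Taking logs, ln s = k·t + ln C, so regress ln s on t.
Σt = 14.0000, Σ(t)² = 62.0000, Σln s = 13.3564, Σt·ln s = 51.9856.
Equations: 62.0000·k + 14.0000·ln C = 51.9856;  14.0000·k + 4·ln C = 13.3564.
Δ = 62.0000·4 − (14.0000)² = 52.0000; k = (51.9856·4 − 14.0000·13.3564)/52.0000 = 0.40294, ln C = (62.0000·13.3564 − 14.0000·51.9856)/52.0000 = 1.92880.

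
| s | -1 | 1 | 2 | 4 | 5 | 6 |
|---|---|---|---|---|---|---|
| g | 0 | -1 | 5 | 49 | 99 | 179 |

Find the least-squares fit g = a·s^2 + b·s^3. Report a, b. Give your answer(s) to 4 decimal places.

a = -0.7930, b = 0.9587

Forming AᵀA = [[2195, 11957]; [11957, 66443]] and Aᵀg = [9722, 54214]ᵀ gives AᵀA·[a, b]ᵀ = Aᵀg.
Δ = 2195·66443 − 11957² = 2872536.
a = (9722·66443 − 11957·54214)/2872536 = -284744/359067; b = (2195·54214 − 11957·9722)/2872536 = 344222/359067.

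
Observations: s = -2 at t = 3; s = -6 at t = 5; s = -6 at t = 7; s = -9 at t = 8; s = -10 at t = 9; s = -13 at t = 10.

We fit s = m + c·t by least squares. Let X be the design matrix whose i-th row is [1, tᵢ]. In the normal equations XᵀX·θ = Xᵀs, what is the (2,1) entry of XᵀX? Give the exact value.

42

Row 2 ↔ basis t, column 1 ↔ basis 1, so (XᵀX)_{2,1} = Σᵢ t = (3)·(1) + (5)·(1) + (7)·(1) + (8)·(1) + (9)·(1) + (10)·(1) = 42.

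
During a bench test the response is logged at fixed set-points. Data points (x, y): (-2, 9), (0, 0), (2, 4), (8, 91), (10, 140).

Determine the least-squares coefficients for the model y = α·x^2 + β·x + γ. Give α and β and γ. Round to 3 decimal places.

Normal-equation sums: Σx^2·x^2 = 14128, Σx^2·x = 1512, Σx^2 = 172, Σx·x = 172, Σx = 18, Σ1 = 5.
For Mᵀy: Σx^2·y = 19876, Σx·y = 2118, Σy = 244.
Normal equations: [[14128, 1512, 172]; [1512, 172, 18]; [172, 18, 5]]·[α, β, γ]ᵀ = [19876, 2118, 244]ᵀ.
Row-reducing yields α = 9703/6496, β = -2847/3248, γ = 465/812.

α = 1.494, β = -0.877, γ = 0.573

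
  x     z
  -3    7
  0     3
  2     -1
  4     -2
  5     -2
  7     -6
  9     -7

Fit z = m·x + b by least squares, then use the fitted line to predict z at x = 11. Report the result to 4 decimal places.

ẑ = -9.9691

Entries of MᵀM: Σx·x = 184, Σx = 24, Σ1 = 7.
Moment sums: Σx·z = -146, Σz = -8.
MᵀM·[m, b]ᵀ = Mᵀz becomes [[184, 24]; [24, 7]]·[m, b]ᵀ = [-146, -8]ᵀ.
Determinant 184·7 − 24² = 712.
m = ((-146)·7 − 24·(-8))/712 = -415/356; b = (184·(-8) − 24·(-146))/712 = 254/89.
At x = 11: ẑ = (-415/356)·(11) + (254/89)·(1) = -3549/356.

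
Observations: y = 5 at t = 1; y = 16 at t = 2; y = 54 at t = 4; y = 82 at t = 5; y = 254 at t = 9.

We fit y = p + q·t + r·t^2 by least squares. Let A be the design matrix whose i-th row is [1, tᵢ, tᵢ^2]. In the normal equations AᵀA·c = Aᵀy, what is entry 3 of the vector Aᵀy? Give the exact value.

23557

Entry 3 ↔ basis t^2, so (Aᵀy)_{3} = Σᵢ (t^2)·yᵢ = (1)·(5) + (4)·(16) + (16)·(54) + (25)·(82) + (81)·(254) = 23557.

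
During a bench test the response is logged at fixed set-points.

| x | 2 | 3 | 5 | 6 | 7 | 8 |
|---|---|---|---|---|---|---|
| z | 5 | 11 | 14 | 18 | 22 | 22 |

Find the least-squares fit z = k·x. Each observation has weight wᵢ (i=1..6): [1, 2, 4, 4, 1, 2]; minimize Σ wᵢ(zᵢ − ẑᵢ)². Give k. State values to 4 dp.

With design matrix A, AᵀWA = [[443]] and AᵀWz = [1294]ᵀ.
k = 1294/443 = 2.92099.

k = 2.9210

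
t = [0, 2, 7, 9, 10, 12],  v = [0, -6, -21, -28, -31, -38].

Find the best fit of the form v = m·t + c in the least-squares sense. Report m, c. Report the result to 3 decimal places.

AᵀA·[m, c]ᵀ = Aᵀv reads: 378·m + 40·c = -1177;  40·m + 6·c = -124.
(Σt·t = 378, Σt = 40, Σ1 = 6, Σt·v = -1177, Σv = -124.)
Determinant 378·6 − 40² = 668.
m = ((-1177)·6 − 40·(-124))/668 = -1051/334; c = (378·(-124) − 40·(-1177))/668 = 52/167.

m = -3.147, c = 0.311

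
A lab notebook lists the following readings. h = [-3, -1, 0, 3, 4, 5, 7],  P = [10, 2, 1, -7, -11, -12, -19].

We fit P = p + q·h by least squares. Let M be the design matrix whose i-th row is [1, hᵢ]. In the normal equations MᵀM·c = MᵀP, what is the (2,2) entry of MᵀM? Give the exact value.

109

Row 2 ↔ basis h, column 2 ↔ basis h, so (MᵀM)_{2,2} = Σᵢ (h)·(h) = (-3)·(-3) + (-1)·(-1) + (0)·(0) + (3)·(3) + (4)·(4) + (5)·(5) + (7)·(7) = 109.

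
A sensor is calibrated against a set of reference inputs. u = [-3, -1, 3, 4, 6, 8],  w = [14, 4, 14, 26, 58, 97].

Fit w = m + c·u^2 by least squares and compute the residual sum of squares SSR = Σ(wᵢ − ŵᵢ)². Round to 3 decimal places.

Entries of AᵀA: Σ1 = 6, Σu^2 = 135, Σu^2·u^2 = 5811.
Right-hand side: Σw = 213, Σu^2·w = 8968.
Normal equations: [[6, 135]; [135, 5811]]·[m, c]ᵀ = [213, 8968]ᵀ.
det = 6·5811 − 135² = 16641.
m = (213·5811 − 135·8968)/16641 = 3007/1849; c = (6·8968 − 135·213)/16641 = 8351/5547.
Residuals: -2174/1849, 112/129, -2174/1849, 1585/5547, 4023/1849, -5426/5547; SSR = 51538/5547.

SSR = 9.291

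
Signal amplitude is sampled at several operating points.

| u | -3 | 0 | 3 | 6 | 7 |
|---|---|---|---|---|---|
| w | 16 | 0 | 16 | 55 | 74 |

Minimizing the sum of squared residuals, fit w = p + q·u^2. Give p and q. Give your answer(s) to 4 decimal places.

p = 1.6368, q = 1.4837

Sums needed: Σ1 = 5, Σu^2 = 103, Σu^2·u^2 = 3859.
For Aᵀw: Σw = 161, Σu^2·w = 5894.
det = 5·3859 − 103² = 8686.
p = (161·3859 − 103·5894)/8686 = 14217/8686; q = (5·5894 − 103·161)/8686 = 12887/8686.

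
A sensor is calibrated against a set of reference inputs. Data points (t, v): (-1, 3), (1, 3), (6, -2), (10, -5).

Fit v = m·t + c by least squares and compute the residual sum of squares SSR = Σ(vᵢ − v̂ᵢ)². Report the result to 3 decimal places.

Setting ∂/∂m … = 0 gives: 138·m + 16·c = -62;  16·m + 4·c = -1.
Determinant 138·4 − 16² = 296.
m = ((-62)·4 − 16·(-1))/296 = -29/37; c = (138·(-1) − 16·(-62))/296 = 427/148.
Residuals: -99/148, 133/148, -27/148, -7/148; SSR = 191/148.

SSR = 1.291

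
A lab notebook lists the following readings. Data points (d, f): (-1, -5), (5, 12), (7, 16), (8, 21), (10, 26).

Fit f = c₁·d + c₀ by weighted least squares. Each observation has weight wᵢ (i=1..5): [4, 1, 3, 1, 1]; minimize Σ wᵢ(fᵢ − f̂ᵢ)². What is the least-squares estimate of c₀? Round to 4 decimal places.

c₀ = -2.3222

Forming MᵀWM = [[340, 40]; [40, 10]] and MᵀWf = [844, 87]ᵀ gives MᵀWM·[c₁, c₀]ᵀ = MᵀWf.
det = 340·10 − 40² = 1800.
c₁ = (844·10 − 40·87)/1800 = 124/45; c₀ = (340·87 − 40·844)/1800 = -209/90.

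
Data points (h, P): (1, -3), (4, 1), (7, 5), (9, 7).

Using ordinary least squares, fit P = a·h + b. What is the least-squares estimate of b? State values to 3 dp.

Compute the Gram sums: Σh·h = 147, Σh = 21, Σ1 = 4.
Right-hand side: Σh·P = 99, ΣP = 10.
det = 147·4 − 21² = 147.
a = (99·4 − 21·10)/147 = 62/49; b = (147·10 − 21·99)/147 = -29/7.

b = -4.143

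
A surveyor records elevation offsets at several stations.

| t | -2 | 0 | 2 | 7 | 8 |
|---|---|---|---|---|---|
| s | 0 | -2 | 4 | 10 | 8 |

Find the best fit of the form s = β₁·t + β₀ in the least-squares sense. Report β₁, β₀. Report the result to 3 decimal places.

With design matrix M, MᵀM = [[121, 15]; [15, 5]] and Mᵀs = [142, 20]ᵀ.
Eliminating β₀: 5·(row 1) − 15·(row 2) gives 380·β₁ = 5·142 − 15·20 = 410, so β₁ = 41/38.
Then β₀ = (20 − 15·(41/38))/5 = 29/38.

β₁ = 1.079, β₀ = 0.763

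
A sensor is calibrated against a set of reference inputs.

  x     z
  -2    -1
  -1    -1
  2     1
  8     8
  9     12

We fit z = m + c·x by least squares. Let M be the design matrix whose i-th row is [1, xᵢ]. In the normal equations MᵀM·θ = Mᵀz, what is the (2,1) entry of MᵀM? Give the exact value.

16

Row 2 ↔ basis x, column 1 ↔ basis 1, so (MᵀM)_{2,1} = Σᵢ x = (-2)·(1) + (-1)·(1) + (2)·(1) + (8)·(1) + (9)·(1) = 16.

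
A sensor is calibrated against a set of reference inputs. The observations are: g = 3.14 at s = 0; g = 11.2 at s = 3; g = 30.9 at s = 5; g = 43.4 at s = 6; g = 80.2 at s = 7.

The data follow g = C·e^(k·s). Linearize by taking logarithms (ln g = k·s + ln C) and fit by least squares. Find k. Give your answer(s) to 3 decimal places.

k = 0.458

With ln gᵢ as the transformed response and sᵢ as the regressor:
AᵀA = [[119.0000, 21.0000]; [21.0000, 5]], rhs = [77.7159, 15.1459]ᵀ  (here Σs = 21.0000, Σ(s)² = 119.0000, Σln g = 15.1459, Σs·ln g = 77.7159).
Δ = 119.0000·5 − (21.0000)² = 154.0000; k = (77.7159·5 − 21.0000·15.1459)/154.0000 = 0.45790, ln C = (119.0000·15.1459 − 21.0000·77.7159)/154.0000 = 1.10600.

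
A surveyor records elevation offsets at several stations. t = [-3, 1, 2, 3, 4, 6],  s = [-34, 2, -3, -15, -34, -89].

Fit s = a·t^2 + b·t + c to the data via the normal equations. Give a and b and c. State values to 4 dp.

From the data, Σt^2·t^2 = 1731, Σt^2·t = 289, Σt^2 = 75, Σt·t = 75, Σt = 13, Σ1 = 6.
And Σt^2·s = -4199, Σt·s = -617, Σs = -173.
Normal equations: [[1731, 289, 75]; [289, 75, 13]; [75, 13, 6]]·[a, b, c]ᵀ = [-4199, -617, -173]ᵀ.
Inverting the 3×3 Gram matrix, [a, b, c]ᵀ = [-32371/10580, 1423/460, 7167/2645]ᵀ.

a = -3.0596, b = 3.0935, c = 2.7096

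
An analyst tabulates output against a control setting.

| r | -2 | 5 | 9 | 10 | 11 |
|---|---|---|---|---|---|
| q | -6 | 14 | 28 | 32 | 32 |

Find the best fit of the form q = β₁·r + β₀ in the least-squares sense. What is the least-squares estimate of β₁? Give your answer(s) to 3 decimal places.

Forming MᵀM = [[331, 33]; [33, 5]] and Mᵀq = [1006, 100]ᵀ gives MᵀM·[β₁, β₀]ᵀ = Mᵀq.
Determinant 331·5 − 33² = 566.
β₁ = (1006·5 − 33·100)/566 = 865/283; β₀ = (331·100 − 33·1006)/566 = -49/283.

β₁ = 3.057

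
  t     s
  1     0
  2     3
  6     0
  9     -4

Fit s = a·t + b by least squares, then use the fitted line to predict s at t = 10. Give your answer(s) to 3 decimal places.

ŝ = -3.671

Sums needed: Σt·t = 122, Σt = 18, Σ1 = 4.
Moment sums: Σt·s = -30, Σs = -1.
Normal equations: [[122, 18]; [18, 4]]·[a, b]ᵀ = [-30, -1]ᵀ.
Δ = 122·4 − 18² = 164.
a = ((-30)·4 − 18·(-1))/164 = -51/82; b = (122·(-1) − 18·(-30))/164 = 209/82.
At t = 10: ŝ = (-51/82)·(10) + (209/82)·(1) = -301/82.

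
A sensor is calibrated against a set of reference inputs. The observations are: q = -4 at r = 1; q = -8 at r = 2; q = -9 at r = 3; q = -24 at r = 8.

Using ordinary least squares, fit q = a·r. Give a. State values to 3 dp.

MᵀM·[a]ᵀ = Mᵀq reads: 78·a = -239.
(Σr·r = 78, Σr·q = -239.)
a = (-239)/78 = -3.0641.

a = -3.064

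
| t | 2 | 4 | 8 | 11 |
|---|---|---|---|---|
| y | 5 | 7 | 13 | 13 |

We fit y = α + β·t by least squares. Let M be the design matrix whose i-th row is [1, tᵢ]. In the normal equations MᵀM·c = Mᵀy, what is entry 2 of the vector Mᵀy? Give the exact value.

285

Entry 2 ↔ basis t, so (Mᵀy)_{2} = Σᵢ (t)·yᵢ = (2)·(5) + (4)·(7) + (8)·(13) + (11)·(13) = 285.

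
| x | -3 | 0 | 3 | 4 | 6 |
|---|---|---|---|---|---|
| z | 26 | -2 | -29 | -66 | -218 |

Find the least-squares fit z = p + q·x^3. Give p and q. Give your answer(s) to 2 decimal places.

p = -1.67, q = -1.00

With design matrix A, AᵀA = [[5, 280]; [280, 52210]] and Aᵀz = [-289, -52797]ᵀ.
Eliminating q: 52210·(row 1) − 280·(row 2) gives 182650·p = 52210·(-289) − 280·(-52797) = -305530, so p = -30553/18265.
Then q = ((-52797) − 280·(-30553/18265))/52210 = -36613/36530.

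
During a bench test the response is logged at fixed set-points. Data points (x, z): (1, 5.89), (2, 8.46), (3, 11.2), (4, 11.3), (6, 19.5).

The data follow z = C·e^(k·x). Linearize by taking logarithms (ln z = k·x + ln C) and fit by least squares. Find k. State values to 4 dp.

k = 0.2237

With ln zᵢ as the transformed response and xᵢ as the regressor:
Σx = 16.0000, Σ(x)² = 66.0000, Σln z = 11.7197, Σx·ln z = 40.8134.
Equations: 66.0000·k + 16.0000·ln C = 40.8134;  16.0000·k + 5·ln C = 11.7197.
Solving (det = 74.0000): k = 0.22366, ln C = 1.62822.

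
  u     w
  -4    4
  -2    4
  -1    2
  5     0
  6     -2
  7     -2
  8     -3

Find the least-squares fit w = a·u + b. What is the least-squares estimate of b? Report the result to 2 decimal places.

The normal equations are: 195·a + 19·b = -76;  19·a + 7·b = 3.
(Σu·u = 195, Σu = 19, Σ1 = 7, Σu·w = -76, Σw = 3.)
Determinant 195·7 − 19² = 1004.
a = ((-76)·7 − 19·3)/1004 = -589/1004; b = (195·3 − 19·(-76))/1004 = 2029/1004.

b = 2.02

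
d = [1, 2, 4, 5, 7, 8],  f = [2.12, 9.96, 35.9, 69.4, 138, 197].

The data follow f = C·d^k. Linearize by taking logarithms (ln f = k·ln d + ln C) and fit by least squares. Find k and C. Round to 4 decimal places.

With ln fᵢ as the transformed response and ln dᵢ as the regressor:
Σln d = 7.7142, Σ(ln d)² = 13.1032, Σln f = 21.0811, Σln d·ln f = 33.9551.
Normal system: [[13.1032, 7.7142]; [7.7142, 6]]·[k, ln C]ᵀ = [33.9551, 21.0811]ᵀ.
Slope k = (n·Σln d·ln f − Σln d·Σln f)/(n·Σ(ln d)² − (Σln d)²) = (6·33.9551 − 7.7142·21.0811)/19.1098 = 2.15107; ln C = (Σln f − k·Σln d)/n = 0.74787, so C = exp(0.74787) = 2.11249.

k = 2.1511, C = 2.1125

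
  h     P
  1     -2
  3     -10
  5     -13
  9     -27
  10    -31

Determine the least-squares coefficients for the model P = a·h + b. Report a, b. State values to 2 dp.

a = -3.13, b = 0.92

The normal equations are: 216·a + 28·b = -650;  28·a + 5·b = -83.
(Σh·h = 216, Σh = 28, Σ1 = 5, Σh·P = -650, ΣP = -83.)
Eliminating b: 5·(row 1) − 28·(row 2) gives 296·a = 5·(-650) − 28·(-83) = -926, so a = -463/148.
Then b = ((-83) − 28·(-463/148))/5 = 34/37.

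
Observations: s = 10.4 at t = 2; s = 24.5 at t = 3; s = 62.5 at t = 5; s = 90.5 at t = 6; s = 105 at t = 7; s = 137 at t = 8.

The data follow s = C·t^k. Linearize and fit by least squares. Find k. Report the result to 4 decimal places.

k = 1.8493

Taking logs, ln s = k·ln t + ln C, so regress ln s on ln t.
Σln t = 9.2183, Σ(ln t)² = 15.5987, Σln s = 23.7549, Σln t·ln s = 39.1521.
Normal system: [[15.5987, 9.2183]; [9.2183, 6]]·[k, ln C]ᵀ = [39.1521, 23.7549]ᵀ.
Solving (det = 8.6152): k = 1.84933, ln C = 1.11788.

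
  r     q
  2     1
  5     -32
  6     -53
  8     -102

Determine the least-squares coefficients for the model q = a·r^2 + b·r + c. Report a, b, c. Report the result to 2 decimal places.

MᵀM·[a, b, c]ᵀ = Mᵀq reads: 6033·a + 861·b + 129·c = -9232;  861·a + 129·b + 21·c = -1292;  129·a + 21·b + 4·c = -186.
Inverting the 3×3 Gram matrix, [a, b, c]ᵀ = [-59/30, 367/150, 102/25]ᵀ.

a = -1.97, b = 2.45, c = 4.08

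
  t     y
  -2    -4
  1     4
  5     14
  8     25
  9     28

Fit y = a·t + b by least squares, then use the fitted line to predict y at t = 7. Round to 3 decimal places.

From the data, Σt·t = 175, Σt = 21, Σ1 = 5.
For Xᵀy: Σt·y = 534, Σy = 67.
XᵀX·[a, b]ᵀ = Xᵀy becomes [[175, 21]; [21, 5]]·[a, b]ᵀ = [534, 67]ᵀ.
det = 175·5 − 21² = 434.
a = (534·5 − 21·67)/434 = 1263/434; b = (175·67 − 21·534)/434 = 73/62.
At t = 7: ŷ = (1263/434)·(7) + (73/62)·(1) = 668/31.

ŷ = 21.548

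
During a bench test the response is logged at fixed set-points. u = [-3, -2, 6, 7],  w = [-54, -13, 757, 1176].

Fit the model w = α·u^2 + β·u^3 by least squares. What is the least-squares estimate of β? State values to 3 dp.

With design matrix X, XᵀX = [[3794, 24308]; [24308, 165098]] and Xᵀw = [84338, 568442]ᵀ.
Determinant 3794·165098 − 24308² = 35502948.
α = (84338·165098 − 24308·568442)/35502948 = 2954083/986193; β = (3794·568442 − 24308·84338)/35502948 = 2960579/986193.

β = 3.002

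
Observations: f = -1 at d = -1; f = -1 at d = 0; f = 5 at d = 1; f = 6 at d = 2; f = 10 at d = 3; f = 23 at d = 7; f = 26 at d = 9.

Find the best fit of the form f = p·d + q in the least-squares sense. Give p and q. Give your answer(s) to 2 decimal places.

p = 2.91, q = 0.97

AᵀA·[p, q]ᵀ = Aᵀf reads: 145·p + 21·q = 443;  21·p + 7·q = 68.
Eliminating q: 7·(row 1) − 21·(row 2) gives 574·p = 7·443 − 21·68 = 1673, so p = 239/82.
Then q = (68 − 21·(239/82))/7 = 557/574.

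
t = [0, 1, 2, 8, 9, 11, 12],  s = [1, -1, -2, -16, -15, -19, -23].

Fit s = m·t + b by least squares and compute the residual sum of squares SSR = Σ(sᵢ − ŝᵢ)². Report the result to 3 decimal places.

The normal system MᵀM·[m, b]ᵀ = Mᵀs is [[415, 43]; [43, 7]]·[m, b]ᵀ = [-753, -75]ᵀ.
det = 415·7 − 43² = 1056.
m = ((-753)·7 − 43·(-75))/1056 = -31/16; b = (415·(-75) − 43·(-753))/1056 = 19/16.
Residuals: -3/16, -1/4, 11/16, -27/16, 5/4, 9/8, -15/16; SSR = 57/8.

SSR = 7.125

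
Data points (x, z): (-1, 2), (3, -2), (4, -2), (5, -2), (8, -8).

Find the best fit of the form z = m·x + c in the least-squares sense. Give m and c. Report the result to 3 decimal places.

m = -1.037, c = 1.542

With design matrix M, MᵀM = [[115, 19]; [19, 5]] and Mᵀz = [-90, -12]ᵀ.
Determinant 115·5 − 19² = 214.
m = ((-90)·5 − 19·(-12))/214 = -111/107; c = (115·(-12) − 19·(-90))/214 = 165/107.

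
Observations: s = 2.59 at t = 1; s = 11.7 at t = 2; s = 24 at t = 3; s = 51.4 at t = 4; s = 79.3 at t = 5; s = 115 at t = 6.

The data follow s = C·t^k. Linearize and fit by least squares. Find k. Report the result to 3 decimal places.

k = 2.120

With ln sᵢ as the transformed response and ln tᵢ as the regressor:
Over the data: Σln t = 6.5793, Σ(ln t)² = 9.4099, Σln s = 19.6471, Σln t·ln s = 26.1980.
Normal system: [[9.4099, 6.5793]; [6.5793, 6]]·[k, ln C]ᵀ = [26.1980, 19.6471]ᵀ.
Solving (det = 13.1729): k = 2.11988, ln C = 0.94998.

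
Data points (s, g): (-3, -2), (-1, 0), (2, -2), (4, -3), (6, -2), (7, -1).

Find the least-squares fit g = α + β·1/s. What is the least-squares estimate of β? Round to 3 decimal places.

β = -1.381

Compute the Gram sums: Σ1 = 6, Σ1/s = -23/84, Σ1/s·1/s = 10385/7056.
For Mᵀg: Σg = -10, Σ1/s·g = -131/84.
Normal equations: [[6, -23/84]; [-23/84, 10385/7056]]·[α, β]ᵀ = [-10, -131/84]ᵀ.
Eliminating β: (10385/7056)·(row 1) − (-23/84)·(row 2) gives (61781/7056)·α = (10385/7056)·(-10) − (-23/84)·(-131/84) = -35621/2352, so α = -106863/61781.
Then β = ((-131/84) − (-23/84)·(-106863/61781))/(10385/7056) = -85344/61781.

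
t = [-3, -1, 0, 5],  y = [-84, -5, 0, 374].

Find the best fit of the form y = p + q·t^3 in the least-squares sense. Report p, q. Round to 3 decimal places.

p = -1.679, q = 3.007

XᵀX·[p, q]ᵀ = Xᵀy reads: 4·p + 97·q = 285;  97·p + 16355·q = 49023.
Δ = 4·16355 − 97² = 56011.
p = (285·16355 − 97·49023)/56011 = -94056/56011; q = (4·49023 − 97·285)/56011 = 168447/56011.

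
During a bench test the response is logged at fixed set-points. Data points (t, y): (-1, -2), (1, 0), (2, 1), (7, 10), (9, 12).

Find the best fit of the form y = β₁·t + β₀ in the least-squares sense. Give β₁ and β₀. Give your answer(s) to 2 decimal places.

From the data, Σt·t = 136, Σt = 18, Σ1 = 5.
Right-hand side: Σt·y = 182, Σy = 21.
So MᵀM·[β₁, β₀]ᵀ = Mᵀy: [[136, 18]; [18, 5]]·[β₁, β₀]ᵀ = [182, 21]ᵀ.
Eliminating β₀: 5·(row 1) − 18·(row 2) gives 356·β₁ = 5·182 − 18·21 = 532, so β₁ = 133/89.
Then β₀ = (21 − 18·(133/89))/5 = -105/89.

β₁ = 1.49, β₀ = -1.18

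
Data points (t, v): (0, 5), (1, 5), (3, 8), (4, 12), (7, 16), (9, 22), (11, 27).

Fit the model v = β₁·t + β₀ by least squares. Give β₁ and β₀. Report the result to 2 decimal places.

The normal equations are: 277·β₁ + 35·β₀ = 684;  35·β₁ + 7·β₀ = 95.
Δ = 277·7 − 35² = 714.
β₁ = (684·7 − 35·95)/714 = 209/102; β₀ = (277·95 − 35·684)/714 = 2375/714.

β₁ = 2.05, β₀ = 3.33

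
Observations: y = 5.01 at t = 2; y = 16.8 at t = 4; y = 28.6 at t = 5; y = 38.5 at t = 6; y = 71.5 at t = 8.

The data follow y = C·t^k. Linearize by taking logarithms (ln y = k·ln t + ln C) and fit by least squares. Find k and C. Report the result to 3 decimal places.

Let Y = ln y. Fitting Y = k·ln t + ln C by least squares:
Σln t = 7.5601, Σ(ln t)² = 12.5270, Σln y = 15.7066, Σln t·ln y = 25.8450.
Equations: 12.5270·k + 7.5601·ln C = 25.8450;  7.5601·k + 5·ln C = 15.7066.
Slope k = (n·Σln t·ln y − Σln t·Σln y)/(n·Σ(ln t)² − (Σln t)²) = (5·25.8450 − 7.5601·15.7066)/5.4804 = 1.91266; ln C = (Σln y − k·Σln t)/n = 0.24934, so C = exp(0.24934) = 1.28318.

k = 1.913, C = 1.283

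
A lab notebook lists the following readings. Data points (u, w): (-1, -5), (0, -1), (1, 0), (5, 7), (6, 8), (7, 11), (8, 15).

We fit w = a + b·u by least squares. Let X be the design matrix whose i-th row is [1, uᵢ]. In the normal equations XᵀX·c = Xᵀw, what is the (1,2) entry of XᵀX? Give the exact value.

Row 1 ↔ basis 1, column 2 ↔ basis u, so (XᵀX)_{1,2} = Σᵢ u = (1)·(-1) + (1)·(0) + (1)·(1) + (1)·(5) + (1)·(6) + (1)·(7) + (1)·(8) = 26.

26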